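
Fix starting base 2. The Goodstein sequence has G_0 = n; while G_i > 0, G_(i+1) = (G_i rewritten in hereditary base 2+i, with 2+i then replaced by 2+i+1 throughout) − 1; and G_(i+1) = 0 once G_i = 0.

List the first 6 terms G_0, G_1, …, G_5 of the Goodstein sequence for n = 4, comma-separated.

[0] 4 ≡ 2^2 (base 2). Lift 3: 27. −1: 26.
[1] 26 ≡ 2·3^2 + 2·3 + 2 (base 3). Lift 4: 42. −1: 41.
[2] 41 ≡ 2·4^2 + 2·4 + 1 (base 4). Lift 5: 61. −1: 60.
[3] 60 ≡ 2·5^2 + 2·5 (base 5). Lift 6: 84. −1: 83.
[4] 83 ≡ 2·6^2 + 6 + 5 (base 6). Lift 7: 110. −1: 109.

4, 26, 41, 60, 83, 109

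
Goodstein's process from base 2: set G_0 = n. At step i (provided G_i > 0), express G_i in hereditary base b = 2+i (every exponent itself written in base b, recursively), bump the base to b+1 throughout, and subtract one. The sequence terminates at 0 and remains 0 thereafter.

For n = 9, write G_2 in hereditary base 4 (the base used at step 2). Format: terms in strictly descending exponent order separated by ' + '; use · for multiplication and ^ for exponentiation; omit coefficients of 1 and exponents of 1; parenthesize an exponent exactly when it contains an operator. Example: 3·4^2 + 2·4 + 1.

base 2: 9 = 2^(2 + 1) + 1; at 3: 3^(3 + 1) + 1 = 82; next = 81
base 3: 81 = 3^(3 + 1); at 4: 4^(4 + 1) = 1024; next = 1023
base 4: 1023 = 3·4^4 + 3·4^3 + 3·4^2 + 3·4 + 3; at 5: 3·5^5 + 3·5^3 + 3·5^2 + 3·5 + 3 = 9843; next = 9842

3·4^4 + 3·4^3 + 3·4^2 + 3·4 + 3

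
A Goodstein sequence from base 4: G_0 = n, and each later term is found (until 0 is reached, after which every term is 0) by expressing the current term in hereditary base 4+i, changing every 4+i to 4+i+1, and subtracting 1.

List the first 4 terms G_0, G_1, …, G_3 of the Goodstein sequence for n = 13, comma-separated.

G_0=13  [base 4] 3·4 + 1  →[4↦5]→  3·5 + 1 = 16  −1 ⇒ G_1=15
G_1=15  [base 5] 3·5  →[5↦6]→  3·6 = 18  −1 ⇒ G_2=17
G_2=17  [base 6] 2·6 + 5  →[6↦7]→  2·7 + 5 = 19  −1 ⇒ G_3=18

13, 15, 17, 18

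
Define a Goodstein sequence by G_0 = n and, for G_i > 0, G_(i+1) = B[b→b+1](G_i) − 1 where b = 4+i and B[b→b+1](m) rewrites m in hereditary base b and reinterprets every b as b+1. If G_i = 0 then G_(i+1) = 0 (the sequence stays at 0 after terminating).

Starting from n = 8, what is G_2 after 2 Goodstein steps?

G_0 = 8. HB_4(8) = 2·4. Bump = 10. G_1 = 9.
G_1 = 9. HB_5(9) = 5 + 4. Bump = 10. G_2 = 9.
G_2 = 9. HB_6(9) = 6 + 3. Bump = 10. G_3 = 9.

9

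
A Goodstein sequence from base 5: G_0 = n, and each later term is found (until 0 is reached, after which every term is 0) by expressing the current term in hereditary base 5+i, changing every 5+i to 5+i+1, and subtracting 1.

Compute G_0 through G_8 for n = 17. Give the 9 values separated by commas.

17, 19, 21, 23, 24, 25, 26, 27, 28

base 5: 17 = 3·5 + 2; at 6: 3·6 + 2 = 20; next = 19
base 6: 19 = 3·6 + 1; at 7: 3·7 + 1 = 22; next = 21
base 7: 21 = 3·7; at 8: 3·8 = 24; next = 23
base 8: 23 = 2·8 + 7; at 9: 2·9 + 7 = 25; next = 24
base 9: 24 = 2·9 + 6; at 10: 2·10 + 6 = 26; next = 25
base 10: 25 = 2·10 + 5; at 11: 2·11 + 5 = 27; next = 26
base 11: 26 = 2·11 + 4; at 12: 2·12 + 4 = 28; next = 27
base 12: 27 = 2·12 + 3; at 13: 2·13 + 3 = 29; next = 28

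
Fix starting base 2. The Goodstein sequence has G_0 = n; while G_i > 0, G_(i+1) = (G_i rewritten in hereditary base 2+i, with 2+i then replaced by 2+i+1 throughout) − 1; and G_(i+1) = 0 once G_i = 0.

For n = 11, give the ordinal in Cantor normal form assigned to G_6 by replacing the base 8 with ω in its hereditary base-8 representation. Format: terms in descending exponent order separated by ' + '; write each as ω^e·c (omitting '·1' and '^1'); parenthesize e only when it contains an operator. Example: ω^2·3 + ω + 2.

G_0 = 11. HB_2(11) = 2^(2 + 1) + 2 + 1. Bump = 85. G_1 = 84.
G_1 = 84. HB_3(84) = 3^(3 + 1) + 3. Bump = 1028. G_2 = 1027.
G_2 = 1027. HB_4(1027) = 4^(4 + 1) + 3. Bump = 15628. G_3 = 15627.
G_3 = 15627. HB_5(15627) = 5^(5 + 1) + 2. Bump = 279938. G_4 = 279937.
G_4 = 279937. HB_6(279937) = 6^(6 + 1) + 1. Bump = 5764802. G_5 = 5764801.
G_5 = 5764801. HB_7(5764801) = 7^(7 + 1). Bump = 134217728. G_6 = 134217727.
G_6 = 134217727. HB_8(134217727) = 7·8^8 + 7·8^7 + 7·8^6 + 7·8^5 + 7·8^4 + 7·8^3 + 7·8^2 + 7·8 + 7. Bump = 2749609303. G_7 = 2749609302.

ω^ω·7 + ω^7·7 + ω^6·7 + ω^5·7 + ω^4·7 + ω^3·7 + ω^2·7 + ω·7 + 7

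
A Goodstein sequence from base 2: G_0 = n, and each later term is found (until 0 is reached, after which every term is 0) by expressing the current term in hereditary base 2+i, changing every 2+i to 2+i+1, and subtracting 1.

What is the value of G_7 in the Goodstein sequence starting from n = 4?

G_0 = 4. HB_2(4) = 2^2. Bump = 27. G_1 = 26.
G_1 = 26. HB_3(26) = 2·3^2 + 2·3 + 2. Bump = 42. G_2 = 41.
G_2 = 41. HB_4(41) = 2·4^2 + 2·4 + 1. Bump = 61. G_3 = 60.
G_3 = 60. HB_5(60) = 2·5^2 + 2·5. Bump = 84. G_4 = 83.
G_4 = 83. HB_6(83) = 2·6^2 + 6 + 5. Bump = 110. G_5 = 109.
G_5 = 109. HB_7(109) = 2·7^2 + 7 + 4. Bump = 140. G_6 = 139.
G_6 = 139. HB_8(139) = 2·8^2 + 8 + 3. Bump = 174. G_7 = 173.
G_7 = 173. HB_9(173) = 2·9^2 + 9 + 2. Bump = 212. G_8 = 211.

173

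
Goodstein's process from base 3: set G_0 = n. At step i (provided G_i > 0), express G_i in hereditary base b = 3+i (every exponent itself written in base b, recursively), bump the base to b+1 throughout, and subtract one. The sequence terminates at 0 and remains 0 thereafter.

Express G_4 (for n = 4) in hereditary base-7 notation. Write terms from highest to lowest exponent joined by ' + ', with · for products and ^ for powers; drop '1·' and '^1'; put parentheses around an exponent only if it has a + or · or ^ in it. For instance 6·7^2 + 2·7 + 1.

2

[0] 4 ≡ 3 + 1 (base 3). Lift 4: 5. −1: 4.
[1] 4 ≡ 4 (base 4). Lift 5: 5. −1: 4.
[2] 4 ≡ 4 (base 5). Lift 6: 4. −1: 3.
[3] 3 ≡ 3 (base 6). Lift 7: 3. −1: 2.
[4] 2 ≡ 2 (base 7). Lift 8: 2. −1: 1.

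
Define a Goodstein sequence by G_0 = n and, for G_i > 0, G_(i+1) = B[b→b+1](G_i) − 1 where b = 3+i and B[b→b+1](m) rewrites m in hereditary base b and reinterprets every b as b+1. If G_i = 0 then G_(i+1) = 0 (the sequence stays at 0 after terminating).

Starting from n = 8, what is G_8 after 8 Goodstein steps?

G_0=8  [base 3] 2·3 + 2  →[3↦4]→  2·4 + 2 = 10  −1 ⇒ G_1=9
G_1=9  [base 4] 2·4 + 1  →[4↦5]→  2·5 + 1 = 11  −1 ⇒ G_2=10
G_2=10  [base 5] 2·5  →[5↦6]→  2·6 = 12  −1 ⇒ G_3=11
G_3=11  [base 6] 6 + 5  →[6↦7]→  7 + 5 = 12  −1 ⇒ G_4=11
G_4=11  [base 7] 7 + 4  →[7↦8]→  8 + 4 = 12  −1 ⇒ G_5=11
G_5=11  [base 8] 8 + 3  →[8↦9]→  9 + 3 = 12  −1 ⇒ G_6=11
G_6=11  [base 9] 9 + 2  →[9↦10]→  10 + 2 = 12  −1 ⇒ G_7=11
G_7=11  [base 10] 10 + 1  →[10↦11]→  11 + 1 = 12  −1 ⇒ G_8=11

11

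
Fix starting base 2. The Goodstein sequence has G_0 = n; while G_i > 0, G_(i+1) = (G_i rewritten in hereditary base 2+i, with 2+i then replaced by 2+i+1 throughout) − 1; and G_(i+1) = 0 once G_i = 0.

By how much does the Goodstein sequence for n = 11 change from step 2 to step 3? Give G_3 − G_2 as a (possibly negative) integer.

G_0 = 11. HB_2(11) = 2^(2 + 1) + 2 + 1. Bump = 85. G_1 = 84.
G_1 = 84. HB_3(84) = 3^(3 + 1) + 3. Bump = 1028. G_2 = 1027.
G_2 = 1027. HB_4(1027) = 4^(4 + 1) + 3. Bump = 15628. G_3 = 15627.

14600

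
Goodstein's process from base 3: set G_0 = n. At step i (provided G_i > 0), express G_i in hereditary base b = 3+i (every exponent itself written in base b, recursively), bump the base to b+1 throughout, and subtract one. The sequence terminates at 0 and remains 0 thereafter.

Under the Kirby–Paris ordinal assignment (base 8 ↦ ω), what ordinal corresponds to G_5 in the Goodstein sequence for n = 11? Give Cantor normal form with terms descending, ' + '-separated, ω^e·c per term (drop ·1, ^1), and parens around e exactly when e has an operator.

G_0=11  [base 3] 3^2 + 2  →[3↦4]→  4^2 + 2 = 18  −1 ⇒ G_1=17
G_1=17  [base 4] 4^2 + 1  →[4↦5]→  5^2 + 1 = 26  −1 ⇒ G_2=25
G_2=25  [base 5] 5^2  →[5↦6]→  6^2 = 36  −1 ⇒ G_3=35
G_3=35  [base 6] 5·6 + 5  →[6↦7]→  5·7 + 5 = 40  −1 ⇒ G_4=39
G_4=39  [base 7] 5·7 + 4  →[7↦8]→  5·8 + 4 = 44  −1 ⇒ G_5=43
G_5=43  [base 8] 5·8 + 3  →[8↦9]→  5·9 + 3 = 48  −1 ⇒ G_6=47

ω·5 + 3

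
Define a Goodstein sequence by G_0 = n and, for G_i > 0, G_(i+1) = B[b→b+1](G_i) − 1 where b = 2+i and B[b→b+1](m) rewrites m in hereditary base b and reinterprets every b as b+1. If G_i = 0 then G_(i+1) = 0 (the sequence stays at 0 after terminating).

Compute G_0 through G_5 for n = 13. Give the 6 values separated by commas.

G_0=13  [base 2] 2^(2 + 1) + 2^2 + 1  →[2↦3]→  3^(3 + 1) + 3^3 + 1 = 109  −1 ⇒ G_1=108
G_1=108  [base 3] 3^(3 + 1) + 3^3  →[3↦4]→  4^(4 + 1) + 4^4 = 1280  −1 ⇒ G_2=1279
G_2=1279  [base 4] 4^(4 + 1) + 3·4^3 + 3·4^2 + 3·4 + 3  →[4↦5]→  5^(5 + 1) + 3·5^3 + 3·5^2 + 3·5 + 3 = 16093  −1 ⇒ G_3=16092
G_3=16092  [base 5] 5^(5 + 1) + 3·5^3 + 3·5^2 + 3·5 + 2  →[5↦6]→  6^(6 + 1) + 3·6^3 + 3·6^2 + 3·6 + 2 = 280712  −1 ⇒ G_4=280711
G_4=280711  [base 6] 6^(6 + 1) + 3·6^3 + 3·6^2 + 3·6 + 1  →[6↦7]→  7^(7 + 1) + 3·7^3 + 3·7^2 + 3·7 + 1 = 5765999  −1 ⇒ G_5=5765998

13, 108, 1279, 16092, 280711, 5765998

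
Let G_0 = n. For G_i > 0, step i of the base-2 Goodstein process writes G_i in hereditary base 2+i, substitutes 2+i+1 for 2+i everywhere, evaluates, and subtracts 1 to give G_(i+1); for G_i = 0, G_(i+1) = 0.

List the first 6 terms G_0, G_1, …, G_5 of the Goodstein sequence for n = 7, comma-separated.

7, 30, 259, 3127, 46657, 823543

[0] 7 ≡ 2^2 + 2 + 1 (base 2). Lift 3: 31. −1: 30.
[1] 30 ≡ 3^3 + 3 (base 3). Lift 4: 260. −1: 259.
[2] 259 ≡ 4^4 + 3 (base 4). Lift 5: 3128. −1: 3127.
[3] 3127 ≡ 5^5 + 2 (base 5). Lift 6: 46658. −1: 46657.
[4] 46657 ≡ 6^6 + 1 (base 6). Lift 7: 823544. −1: 823543.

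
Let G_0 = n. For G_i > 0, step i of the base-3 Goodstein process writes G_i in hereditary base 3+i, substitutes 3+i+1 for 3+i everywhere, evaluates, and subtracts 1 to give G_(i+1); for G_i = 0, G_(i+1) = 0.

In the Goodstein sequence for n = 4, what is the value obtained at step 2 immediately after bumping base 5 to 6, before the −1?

(0) 4|_3 = 3 + 1 ↦ 4 + 1|_4 = 5 ⇒ 4
(1) 4|_4 = 4 ↦ 5|_5 = 5 ⇒ 4

4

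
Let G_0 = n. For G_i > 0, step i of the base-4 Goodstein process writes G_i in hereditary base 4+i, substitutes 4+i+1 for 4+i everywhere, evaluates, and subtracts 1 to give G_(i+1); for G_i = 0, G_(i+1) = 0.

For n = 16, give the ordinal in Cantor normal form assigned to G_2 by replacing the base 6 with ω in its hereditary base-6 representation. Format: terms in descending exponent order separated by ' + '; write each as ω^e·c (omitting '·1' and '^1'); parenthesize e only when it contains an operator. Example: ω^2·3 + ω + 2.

ω·4 + 3

(0) 16|_4 = 4^2 ↦ 5^2|_5 = 25 ⇒ 24
(1) 24|_5 = 4·5 + 4 ↦ 4·6 + 4|_6 = 28 ⇒ 27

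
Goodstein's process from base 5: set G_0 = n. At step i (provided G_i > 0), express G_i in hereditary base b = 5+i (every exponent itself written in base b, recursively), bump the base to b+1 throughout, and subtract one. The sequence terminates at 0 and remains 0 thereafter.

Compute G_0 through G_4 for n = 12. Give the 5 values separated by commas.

12, 13, 14, 15, 15

12 —HB5→ 2·5 + 2 —bump→ 2·6 + 2 = 14 —(−1)→ 13
13 —HB6→ 2·6 + 1 —bump→ 2·7 + 1 = 15 —(−1)→ 14
14 —HB7→ 2·7 —bump→ 2·8 = 16 —(−1)→ 15
15 —HB8→ 8 + 7 —bump→ 9 + 7 = 16 —(−1)→ 15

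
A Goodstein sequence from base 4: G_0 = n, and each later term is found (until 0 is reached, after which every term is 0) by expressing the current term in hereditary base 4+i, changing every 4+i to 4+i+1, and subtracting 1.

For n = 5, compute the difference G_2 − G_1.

base 4: 5 = 4 + 1; at 5: 5 + 1 = 6; next = 5
base 5: 5 = 5; at 6: 6 = 6; next = 5

0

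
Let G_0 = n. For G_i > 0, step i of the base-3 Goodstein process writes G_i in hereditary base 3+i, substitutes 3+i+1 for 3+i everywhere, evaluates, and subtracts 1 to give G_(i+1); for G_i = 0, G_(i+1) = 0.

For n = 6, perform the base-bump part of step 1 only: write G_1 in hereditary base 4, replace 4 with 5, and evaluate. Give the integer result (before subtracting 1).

step 0: 6 = 2·3; sub 4 for 3: 2·4; = 8; G_1 = 8−1 = 7
step 1: 7 = 4 + 3; sub 5 for 4: 5 + 3; = 8; G_2 = 8−1 = 7

8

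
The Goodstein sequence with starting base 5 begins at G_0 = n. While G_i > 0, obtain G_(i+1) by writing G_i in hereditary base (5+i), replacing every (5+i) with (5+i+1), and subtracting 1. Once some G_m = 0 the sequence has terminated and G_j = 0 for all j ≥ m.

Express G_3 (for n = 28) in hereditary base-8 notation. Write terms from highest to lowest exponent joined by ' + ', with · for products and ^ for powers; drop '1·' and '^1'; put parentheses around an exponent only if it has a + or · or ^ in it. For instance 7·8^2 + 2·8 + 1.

8^2

G_0=28  [base 5] 5^2 + 3  →[5↦6]→  6^2 + 3 = 39  −1 ⇒ G_1=38
G_1=38  [base 6] 6^2 + 2  →[6↦7]→  7^2 + 2 = 51  −1 ⇒ G_2=50
G_2=50  [base 7] 7^2 + 1  →[7↦8]→  8^2 + 1 = 65  −1 ⇒ G_3=64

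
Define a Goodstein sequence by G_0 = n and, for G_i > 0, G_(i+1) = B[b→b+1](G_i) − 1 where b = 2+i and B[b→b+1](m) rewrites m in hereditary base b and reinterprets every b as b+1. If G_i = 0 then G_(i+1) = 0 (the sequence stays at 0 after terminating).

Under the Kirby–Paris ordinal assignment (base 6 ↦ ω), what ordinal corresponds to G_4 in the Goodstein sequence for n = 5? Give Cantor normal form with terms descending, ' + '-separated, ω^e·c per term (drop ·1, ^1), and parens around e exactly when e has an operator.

[0] 5 ≡ 2^2 + 1 (base 2). Lift 3: 28. −1: 27.
[1] 27 ≡ 3^3 (base 3). Lift 4: 256. −1: 255.
[2] 255 ≡ 3·4^3 + 3·4^2 + 3·4 + 3 (base 4). Lift 5: 468. −1: 467.
[3] 467 ≡ 3·5^3 + 3·5^2 + 3·5 + 2 (base 5). Lift 6: 776. −1: 775.
[4] 775 ≡ 3·6^3 + 3·6^2 + 3·6 + 1 (base 6). Lift 7: 1198. −1: 1197.

ω^3·3 + ω^2·3 + ω·3 + 1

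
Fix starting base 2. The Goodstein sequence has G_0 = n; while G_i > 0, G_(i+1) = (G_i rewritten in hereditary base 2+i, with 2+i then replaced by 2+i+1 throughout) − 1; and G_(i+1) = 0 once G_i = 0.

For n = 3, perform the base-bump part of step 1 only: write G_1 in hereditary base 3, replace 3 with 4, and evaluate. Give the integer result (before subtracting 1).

i=0: 3 = 2 + 1 (b=2); 2→3: 3 + 1 = 4; 4−1 = 3
i=1: 3 = 3 (b=3); 3→4: 4 = 4; 4−1 = 3

4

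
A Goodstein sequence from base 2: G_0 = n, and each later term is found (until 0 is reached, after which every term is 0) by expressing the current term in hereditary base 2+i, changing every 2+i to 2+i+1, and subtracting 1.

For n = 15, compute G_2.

1283

[0] 15 ≡ 2^(2 + 1) + 2^2 + 2 + 1 (base 2). Lift 3: 112. −1: 111.
[1] 111 ≡ 3^(3 + 1) + 3^3 + 3 (base 3). Lift 4: 1284. −1: 1283.
[2] 1283 ≡ 4^(4 + 1) + 4^4 + 3 (base 4). Lift 5: 18753. −1: 18752.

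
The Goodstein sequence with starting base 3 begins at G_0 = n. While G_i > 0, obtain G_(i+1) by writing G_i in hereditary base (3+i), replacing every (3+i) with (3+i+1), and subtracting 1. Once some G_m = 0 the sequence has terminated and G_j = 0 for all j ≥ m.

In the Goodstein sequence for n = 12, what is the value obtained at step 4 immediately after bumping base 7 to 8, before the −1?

64

12 —HB3→ 3^2 + 3 —bump→ 4^2 + 4 = 20 —(−1)→ 19
19 —HB4→ 4^2 + 3 —bump→ 5^2 + 3 = 28 —(−1)→ 27
27 —HB5→ 5^2 + 2 —bump→ 6^2 + 2 = 38 —(−1)→ 37
37 —HB6→ 6^2 + 1 —bump→ 7^2 + 1 = 50 —(−1)→ 49
49 —HB7→ 7^2 —bump→ 8^2 = 64 —(−1)→ 63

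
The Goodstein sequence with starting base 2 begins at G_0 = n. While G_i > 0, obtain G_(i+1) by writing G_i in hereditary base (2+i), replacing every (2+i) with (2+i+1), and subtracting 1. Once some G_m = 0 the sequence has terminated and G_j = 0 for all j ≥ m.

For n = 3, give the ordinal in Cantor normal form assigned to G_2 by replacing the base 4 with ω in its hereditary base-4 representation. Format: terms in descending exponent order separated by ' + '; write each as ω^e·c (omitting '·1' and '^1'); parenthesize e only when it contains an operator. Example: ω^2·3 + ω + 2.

[0] 3 ≡ 2 + 1 (base 2). Lift 3: 4. −1: 3.
[1] 3 ≡ 3 (base 3). Lift 4: 4. −1: 3.
[2] 3 ≡ 3 (base 4). Lift 5: 3. −1: 2.

3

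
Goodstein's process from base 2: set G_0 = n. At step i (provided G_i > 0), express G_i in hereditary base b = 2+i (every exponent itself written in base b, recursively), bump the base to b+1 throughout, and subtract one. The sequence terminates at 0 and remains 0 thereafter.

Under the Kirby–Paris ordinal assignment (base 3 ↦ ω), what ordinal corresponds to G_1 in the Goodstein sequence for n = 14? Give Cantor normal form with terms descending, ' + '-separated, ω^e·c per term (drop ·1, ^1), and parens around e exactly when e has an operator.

ω^(ω + 1) + ω^ω + 2

14 —HB2→ 2^(2 + 1) + 2^2 + 2 —bump→ 3^(3 + 1) + 3^3 + 3 = 111 —(−1)→ 110
110 —HB3→ 3^(3 + 1) + 3^3 + 2 —bump→ 4^(4 + 1) + 4^4 + 2 = 1282 —(−1)→ 1281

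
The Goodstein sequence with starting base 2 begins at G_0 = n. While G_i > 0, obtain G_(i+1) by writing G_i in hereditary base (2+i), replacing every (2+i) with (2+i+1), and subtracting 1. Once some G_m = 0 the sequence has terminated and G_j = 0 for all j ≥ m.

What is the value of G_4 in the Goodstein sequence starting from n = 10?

[0] 10 ≡ 2^(2 + 1) + 2 (base 2). Lift 3: 84. −1: 83.
[1] 83 ≡ 3^(3 + 1) + 2 (base 3). Lift 4: 1026. −1: 1025.
[2] 1025 ≡ 4^(4 + 1) + 1 (base 4). Lift 5: 15626. −1: 15625.
[3] 15625 ≡ 5^(5 + 1) (base 5). Lift 6: 279936. −1: 279935.
[4] 279935 ≡ 5·6^6 + 5·6^5 + 5·6^4 + 5·6^3 + 5·6^2 + 5·6 + 5 (base 6). Lift 7: 4215755. −1: 4215754.

279935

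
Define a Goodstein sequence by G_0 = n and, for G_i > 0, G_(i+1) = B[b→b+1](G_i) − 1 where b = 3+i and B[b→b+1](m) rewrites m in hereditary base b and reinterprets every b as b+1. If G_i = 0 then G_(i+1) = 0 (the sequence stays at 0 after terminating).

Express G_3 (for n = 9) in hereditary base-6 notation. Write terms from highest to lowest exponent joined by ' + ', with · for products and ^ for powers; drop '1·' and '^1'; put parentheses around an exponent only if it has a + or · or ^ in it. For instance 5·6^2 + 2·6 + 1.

(0) 9|_3 = 3^2 ↦ 4^2|_4 = 16 ⇒ 15
(1) 15|_4 = 3·4 + 3 ↦ 3·5 + 3|_5 = 18 ⇒ 17
(2) 17|_5 = 3·5 + 2 ↦ 3·6 + 2|_6 = 20 ⇒ 19

3·6 + 1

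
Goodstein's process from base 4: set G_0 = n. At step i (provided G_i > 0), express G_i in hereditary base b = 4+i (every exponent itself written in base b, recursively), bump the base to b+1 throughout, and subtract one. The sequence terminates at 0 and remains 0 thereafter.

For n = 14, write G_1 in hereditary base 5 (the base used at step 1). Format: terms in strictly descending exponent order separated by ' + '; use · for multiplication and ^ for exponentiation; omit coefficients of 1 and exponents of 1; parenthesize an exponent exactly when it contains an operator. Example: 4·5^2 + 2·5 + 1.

3·5 + 1

i=0: 14 = 3·4 + 2 (b=4); 4→5: 3·5 + 2 = 17; 17−1 = 16
i=1: 16 = 3·5 + 1 (b=5); 5→6: 3·6 + 1 = 19; 19−1 = 18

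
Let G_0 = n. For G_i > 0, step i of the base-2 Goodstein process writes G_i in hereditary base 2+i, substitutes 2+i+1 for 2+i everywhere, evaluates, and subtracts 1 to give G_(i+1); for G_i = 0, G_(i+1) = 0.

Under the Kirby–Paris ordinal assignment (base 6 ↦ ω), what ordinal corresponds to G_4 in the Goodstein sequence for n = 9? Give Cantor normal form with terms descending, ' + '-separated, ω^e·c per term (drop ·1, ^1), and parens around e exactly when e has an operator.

ω^ω·3 + ω^3·3 + ω^2·3 + ω·3 + 1

G_0 = 9. HB_2(9) = 2^(2 + 1) + 1. Bump = 82. G_1 = 81.
G_1 = 81. HB_3(81) = 3^(3 + 1). Bump = 1024. G_2 = 1023.
G_2 = 1023. HB_4(1023) = 3·4^4 + 3·4^3 + 3·4^2 + 3·4 + 3. Bump = 9843. G_3 = 9842.
G_3 = 9842. HB_5(9842) = 3·5^5 + 3·5^3 + 3·5^2 + 3·5 + 2. Bump = 140744. G_4 = 140743.
G_4 = 140743. HB_6(140743) = 3·6^6 + 3·6^3 + 3·6^2 + 3·6 + 1. Bump = 2471827. G_5 = 2471826.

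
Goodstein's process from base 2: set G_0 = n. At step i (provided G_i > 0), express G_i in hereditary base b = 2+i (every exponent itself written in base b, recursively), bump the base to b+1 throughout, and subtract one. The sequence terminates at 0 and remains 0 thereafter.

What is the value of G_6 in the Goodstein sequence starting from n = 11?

134217727

11 —HB2→ 2^(2 + 1) + 2 + 1 —bump→ 3^(3 + 1) + 3 + 1 = 85 —(−1)→ 84
84 —HB3→ 3^(3 + 1) + 3 —bump→ 4^(4 + 1) + 4 = 1028 —(−1)→ 1027
1027 —HB4→ 4^(4 + 1) + 3 —bump→ 5^(5 + 1) + 3 = 15628 —(−1)→ 15627
15627 —HB5→ 5^(5 + 1) + 2 —bump→ 6^(6 + 1) + 2 = 279938 —(−1)→ 279937
279937 —HB6→ 6^(6 + 1) + 1 —bump→ 7^(7 + 1) + 1 = 5764802 —(−1)→ 5764801
5764801 —HB7→ 7^(7 + 1) —bump→ 8^(8 + 1) = 134217728 —(−1)→ 134217727
134217727 —HB8→ 7·8^8 + 7·8^7 + 7·8^6 + 7·8^5 + 7·8^4 + 7·8^3 + 7·8^2 + 7·8 + 7 —bump→ 7·9^9 + 7·9^7 + 7·9^6 + 7·9^5 + 7·9^4 + 7·9^3 + 7·9^2 + 7·9 + 7 = 2749609303 —(−1)→ 2749609302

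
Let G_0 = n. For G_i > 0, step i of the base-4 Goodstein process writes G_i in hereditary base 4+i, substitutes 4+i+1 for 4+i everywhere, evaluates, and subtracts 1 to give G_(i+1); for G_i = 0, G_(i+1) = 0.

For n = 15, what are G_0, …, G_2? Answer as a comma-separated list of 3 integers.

step 0: 15 = 3·4 + 3; sub 5 for 4: 3·5 + 3; = 18; G_1 = 18−1 = 17
step 1: 17 = 3·5 + 2; sub 6 for 5: 3·6 + 2; = 20; G_2 = 20−1 = 19

15, 17, 19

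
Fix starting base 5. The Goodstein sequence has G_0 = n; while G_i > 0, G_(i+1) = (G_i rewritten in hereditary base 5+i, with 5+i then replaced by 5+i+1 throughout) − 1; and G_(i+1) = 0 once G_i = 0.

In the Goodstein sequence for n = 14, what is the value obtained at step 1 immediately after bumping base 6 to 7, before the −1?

17

14 —HB5→ 2·5 + 4 —bump→ 2·6 + 4 = 16 —(−1)→ 15
15 —HB6→ 2·6 + 3 —bump→ 2·7 + 3 = 17 —(−1)→ 16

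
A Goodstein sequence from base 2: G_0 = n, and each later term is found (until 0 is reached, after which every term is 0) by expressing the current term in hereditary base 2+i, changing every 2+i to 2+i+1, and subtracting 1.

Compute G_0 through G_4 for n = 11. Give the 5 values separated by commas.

[0] 11 ≡ 2^(2 + 1) + 2 + 1 (base 2). Lift 3: 85. −1: 84.
[1] 84 ≡ 3^(3 + 1) + 3 (base 3). Lift 4: 1028. −1: 1027.
[2] 1027 ≡ 4^(4 + 1) + 3 (base 4). Lift 5: 15628. −1: 15627.
[3] 15627 ≡ 5^(5 + 1) + 2 (base 5). Lift 6: 279938. −1: 279937.

11, 84, 1027, 15627, 279937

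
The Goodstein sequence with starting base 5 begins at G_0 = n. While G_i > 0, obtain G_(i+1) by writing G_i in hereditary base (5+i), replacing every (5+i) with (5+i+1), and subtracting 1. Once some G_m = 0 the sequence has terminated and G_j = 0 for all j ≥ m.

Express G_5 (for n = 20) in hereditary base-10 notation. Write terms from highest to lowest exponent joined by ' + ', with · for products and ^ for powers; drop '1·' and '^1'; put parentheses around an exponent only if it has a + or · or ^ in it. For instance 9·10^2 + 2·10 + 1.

3·10 + 1

G_0=20  [base 5] 4·5  →[5↦6]→  4·6 = 24  −1 ⇒ G_1=23
G_1=23  [base 6] 3·6 + 5  →[6↦7]→  3·7 + 5 = 26  −1 ⇒ G_2=25
G_2=25  [base 7] 3·7 + 4  →[7↦8]→  3·8 + 4 = 28  −1 ⇒ G_3=27
G_3=27  [base 8] 3·8 + 3  →[8↦9]→  3·9 + 3 = 30  −1 ⇒ G_4=29
G_4=29  [base 9] 3·9 + 2  →[9↦10]→  3·10 + 2 = 32  −1 ⇒ G_5=31
G_5=31  [base 10] 3·10 + 1  →[10↦11]→  3·11 + 1 = 34  −1 ⇒ G_6=33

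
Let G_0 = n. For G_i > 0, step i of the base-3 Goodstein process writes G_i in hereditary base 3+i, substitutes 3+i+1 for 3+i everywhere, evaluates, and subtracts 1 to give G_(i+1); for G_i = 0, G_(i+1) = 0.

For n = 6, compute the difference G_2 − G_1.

0

(0) 6|_3 = 2·3 ↦ 2·4|_4 = 8 ⇒ 7
(1) 7|_4 = 4 + 3 ↦ 5 + 3|_5 = 8 ⇒ 7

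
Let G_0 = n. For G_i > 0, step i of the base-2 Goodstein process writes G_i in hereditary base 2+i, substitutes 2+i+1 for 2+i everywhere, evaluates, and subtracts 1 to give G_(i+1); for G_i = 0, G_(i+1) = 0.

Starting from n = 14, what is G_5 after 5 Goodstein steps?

(0) 14|_2 = 2^(2 + 1) + 2^2 + 2 ↦ 3^(3 + 1) + 3^3 + 3|_3 = 111 ⇒ 110
(1) 110|_3 = 3^(3 + 1) + 3^3 + 2 ↦ 4^(4 + 1) + 4^4 + 2|_4 = 1282 ⇒ 1281
(2) 1281|_4 = 4^(4 + 1) + 4^4 + 1 ↦ 5^(5 + 1) + 5^5 + 1|_5 = 18751 ⇒ 18750
(3) 18750|_5 = 5^(5 + 1) + 5^5 ↦ 6^(6 + 1) + 6^6|_6 = 326592 ⇒ 326591
(4) 326591|_6 = 6^(6 + 1) + 5·6^5 + 5·6^4 + 5·6^3 + 5·6^2 + 5·6 + 5 ↦ 7^(7 + 1) + 5·7^5 + 5·7^4 + 5·7^3 + 5·7^2 + 5·7 + 5|_7 = 5862841 ⇒ 5862840

5862840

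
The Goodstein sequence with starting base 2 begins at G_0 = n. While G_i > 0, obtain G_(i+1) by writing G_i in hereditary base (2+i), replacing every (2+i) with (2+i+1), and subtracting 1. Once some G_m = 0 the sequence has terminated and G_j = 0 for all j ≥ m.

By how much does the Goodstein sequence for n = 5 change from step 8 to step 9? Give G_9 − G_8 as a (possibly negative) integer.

step 0: 5 = 2^2 + 1; sub 3 for 2: 3^3 + 1; = 28; G_1 = 28−1 = 27
step 1: 27 = 3^3; sub 4 for 3: 4^4; = 256; G_2 = 256−1 = 255
step 2: 255 = 3·4^3 + 3·4^2 + 3·4 + 3; sub 5 for 4: 3·5^3 + 3·5^2 + 3·5 + 3; = 468; G_3 = 468−1 = 467
step 3: 467 = 3·5^3 + 3·5^2 + 3·5 + 2; sub 6 for 5: 3·6^3 + 3·6^2 + 3·6 + 2; = 776; G_4 = 776−1 = 775
step 4: 775 = 3·6^3 + 3·6^2 + 3·6 + 1; sub 7 for 6: 3·7^3 + 3·7^2 + 3·7 + 1; = 1198; G_5 = 1198−1 = 1197
step 5: 1197 = 3·7^3 + 3·7^2 + 3·7; sub 8 for 7: 3·8^3 + 3·8^2 + 3·8; = 1752; G_6 = 1752−1 = 1751
step 6: 1751 = 3·8^3 + 3·8^2 + 2·8 + 7; sub 9 for 8: 3·9^3 + 3·9^2 + 2·9 + 7; = 2455; G_7 = 2455−1 = 2454
step 7: 2454 = 3·9^3 + 3·9^2 + 2·9 + 6; sub 10 for 9: 3·10^3 + 3·10^2 + 2·10 + 6; = 3326; G_8 = 3326−1 = 3325
step 8: 3325 = 3·10^3 + 3·10^2 + 2·10 + 5; sub 11 for 10: 3·11^3 + 3·11^2 + 2·11 + 5; = 4383; G_9 = 4383−1 = 4382

1057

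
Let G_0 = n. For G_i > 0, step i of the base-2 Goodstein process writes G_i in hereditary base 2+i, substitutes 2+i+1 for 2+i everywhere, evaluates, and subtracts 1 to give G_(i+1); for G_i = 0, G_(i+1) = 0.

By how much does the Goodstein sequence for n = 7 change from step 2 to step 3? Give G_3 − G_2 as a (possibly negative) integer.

2868

i=0: 7 = 2^2 + 2 + 1 (b=2); 2→3: 3^3 + 3 + 1 = 31; 31−1 = 30
i=1: 30 = 3^3 + 3 (b=3); 3→4: 4^4 + 4 = 260; 260−1 = 259
i=2: 259 = 4^4 + 3 (b=4); 4→5: 5^5 + 3 = 3128; 3128−1 = 3127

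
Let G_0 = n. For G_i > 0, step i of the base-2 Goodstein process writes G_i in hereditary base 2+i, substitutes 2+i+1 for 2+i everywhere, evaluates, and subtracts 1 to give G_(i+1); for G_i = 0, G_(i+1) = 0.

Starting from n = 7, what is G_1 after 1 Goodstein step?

i=0: 7 = 2^2 + 2 + 1 (b=2); 2→3: 3^3 + 3 + 1 = 31; 31−1 = 30
i=1: 30 = 3^3 + 3 (b=3); 3→4: 4^4 + 4 = 260; 260−1 = 259

30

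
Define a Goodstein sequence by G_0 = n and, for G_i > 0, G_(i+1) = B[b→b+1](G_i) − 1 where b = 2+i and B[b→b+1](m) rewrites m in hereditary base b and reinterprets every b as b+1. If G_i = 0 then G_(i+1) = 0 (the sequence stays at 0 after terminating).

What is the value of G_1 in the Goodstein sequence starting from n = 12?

107

G_0 = 12. HB_2(12) = 2^(2 + 1) + 2^2. Bump = 108. G_1 = 107.
G_1 = 107. HB_3(107) = 3^(3 + 1) + 2·3^2 + 2·3 + 2. Bump = 1066. G_2 = 1065.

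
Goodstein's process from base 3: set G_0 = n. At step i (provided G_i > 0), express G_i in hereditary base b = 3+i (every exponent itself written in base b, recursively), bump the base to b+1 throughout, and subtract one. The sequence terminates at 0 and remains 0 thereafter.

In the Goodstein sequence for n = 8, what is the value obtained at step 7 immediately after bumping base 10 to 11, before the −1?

(0) 8|_3 = 2·3 + 2 ↦ 2·4 + 2|_4 = 10 ⇒ 9
(1) 9|_4 = 2·4 + 1 ↦ 2·5 + 1|_5 = 11 ⇒ 10
(2) 10|_5 = 2·5 ↦ 2·6|_6 = 12 ⇒ 11
(3) 11|_6 = 6 + 5 ↦ 7 + 5|_7 = 12 ⇒ 11
(4) 11|_7 = 7 + 4 ↦ 8 + 4|_8 = 12 ⇒ 11
(5) 11|_8 = 8 + 3 ↦ 9 + 3|_9 = 12 ⇒ 11
(6) 11|_9 = 9 + 2 ↦ 10 + 2|_10 = 12 ⇒ 11
(7) 11|_10 = 10 + 1 ↦ 11 + 1|_11 = 12 ⇒ 11

12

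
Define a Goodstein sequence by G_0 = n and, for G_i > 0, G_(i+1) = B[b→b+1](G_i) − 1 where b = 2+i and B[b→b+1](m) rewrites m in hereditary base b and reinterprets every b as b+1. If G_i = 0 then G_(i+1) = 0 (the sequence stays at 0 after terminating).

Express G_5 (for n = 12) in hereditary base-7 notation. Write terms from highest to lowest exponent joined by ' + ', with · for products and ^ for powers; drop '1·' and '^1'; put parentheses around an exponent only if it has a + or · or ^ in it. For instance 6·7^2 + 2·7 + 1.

12 —HB2→ 2^(2 + 1) + 2^2 —bump→ 3^(3 + 1) + 3^3 = 108 —(−1)→ 107
107 —HB3→ 3^(3 + 1) + 2·3^2 + 2·3 + 2 —bump→ 4^(4 + 1) + 2·4^2 + 2·4 + 2 = 1066 —(−1)→ 1065
1065 —HB4→ 4^(4 + 1) + 2·4^2 + 2·4 + 1 —bump→ 5^(5 + 1) + 2·5^2 + 2·5 + 1 = 15686 —(−1)→ 15685
15685 —HB5→ 5^(5 + 1) + 2·5^2 + 2·5 —bump→ 6^(6 + 1) + 2·6^2 + 2·6 = 280020 —(−1)→ 280019
280019 —HB6→ 6^(6 + 1) + 2·6^2 + 6 + 5 —bump→ 7^(7 + 1) + 2·7^2 + 7 + 5 = 5764911 —(−1)→ 5764910

7^(7 + 1) + 2·7^2 + 7 + 4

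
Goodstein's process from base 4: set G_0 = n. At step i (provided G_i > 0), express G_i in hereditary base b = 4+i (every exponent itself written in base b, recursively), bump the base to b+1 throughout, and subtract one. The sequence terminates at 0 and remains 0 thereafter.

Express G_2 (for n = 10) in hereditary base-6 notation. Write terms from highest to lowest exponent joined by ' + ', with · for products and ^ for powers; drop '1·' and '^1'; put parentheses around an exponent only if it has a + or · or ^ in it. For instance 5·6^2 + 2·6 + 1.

(0) 10|_4 = 2·4 + 2 ↦ 2·5 + 2|_5 = 12 ⇒ 11
(1) 11|_5 = 2·5 + 1 ↦ 2·6 + 1|_6 = 13 ⇒ 12

2·6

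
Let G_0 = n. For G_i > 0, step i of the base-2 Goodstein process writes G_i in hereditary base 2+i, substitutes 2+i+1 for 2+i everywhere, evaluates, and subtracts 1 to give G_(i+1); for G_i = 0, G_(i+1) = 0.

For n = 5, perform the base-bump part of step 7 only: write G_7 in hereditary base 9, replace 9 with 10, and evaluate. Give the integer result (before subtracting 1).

i=0: 5 = 2^2 + 1 (b=2); 2→3: 3^3 + 1 = 28; 28−1 = 27
i=1: 27 = 3^3 (b=3); 3→4: 4^4 = 256; 256−1 = 255
i=2: 255 = 3·4^3 + 3·4^2 + 3·4 + 3 (b=4); 4→5: 3·5^3 + 3·5^2 + 3·5 + 3 = 468; 468−1 = 467
i=3: 467 = 3·5^3 + 3·5^2 + 3·5 + 2 (b=5); 5→6: 3·6^3 + 3·6^2 + 3·6 + 2 = 776; 776−1 = 775
i=4: 775 = 3·6^3 + 3·6^2 + 3·6 + 1 (b=6); 6→7: 3·7^3 + 3·7^2 + 3·7 + 1 = 1198; 1198−1 = 1197
i=5: 1197 = 3·7^3 + 3·7^2 + 3·7 (b=7); 7→8: 3·8^3 + 3·8^2 + 3·8 = 1752; 1752−1 = 1751
i=6: 1751 = 3·8^3 + 3·8^2 + 2·8 + 7 (b=8); 8→9: 3·9^3 + 3·9^2 + 2·9 + 7 = 2455; 2455−1 = 2454
i=7: 2454 = 3·9^3 + 3·9^2 + 2·9 + 6 (b=9); 9→10: 3·10^3 + 3·10^2 + 2·10 + 6 = 3326; 3326−1 = 3325

3326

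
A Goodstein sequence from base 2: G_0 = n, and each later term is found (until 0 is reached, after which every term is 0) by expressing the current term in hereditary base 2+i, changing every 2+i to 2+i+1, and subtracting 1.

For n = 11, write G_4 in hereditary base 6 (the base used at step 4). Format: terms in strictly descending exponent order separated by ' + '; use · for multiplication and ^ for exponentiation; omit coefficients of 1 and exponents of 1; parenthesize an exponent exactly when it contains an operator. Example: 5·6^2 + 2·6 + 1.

6^(6 + 1) + 1

[0] 11 ≡ 2^(2 + 1) + 2 + 1 (base 2). Lift 3: 85. −1: 84.
[1] 84 ≡ 3^(3 + 1) + 3 (base 3). Lift 4: 1028. −1: 1027.
[2] 1027 ≡ 4^(4 + 1) + 3 (base 4). Lift 5: 15628. −1: 15627.
[3] 15627 ≡ 5^(5 + 1) + 2 (base 5). Lift 6: 279938. −1: 279937.
[4] 279937 ≡ 6^(6 + 1) + 1 (base 6). Lift 7: 5764802. −1: 5764801.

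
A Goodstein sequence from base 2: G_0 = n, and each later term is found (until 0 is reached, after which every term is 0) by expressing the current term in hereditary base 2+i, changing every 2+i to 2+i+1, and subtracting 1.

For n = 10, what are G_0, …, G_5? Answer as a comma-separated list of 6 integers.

10, 83, 1025, 15625, 279935, 4215754

10 —HB2→ 2^(2 + 1) + 2 —bump→ 3^(3 + 1) + 3 = 84 —(−1)→ 83
83 —HB3→ 3^(3 + 1) + 2 —bump→ 4^(4 + 1) + 2 = 1026 —(−1)→ 1025
1025 —HB4→ 4^(4 + 1) + 1 —bump→ 5^(5 + 1) + 1 = 15626 —(−1)→ 15625
15625 —HB5→ 5^(5 + 1) —bump→ 6^(6 + 1) = 279936 —(−1)→ 279935
279935 —HB6→ 5·6^6 + 5·6^5 + 5·6^4 + 5·6^3 + 5·6^2 + 5·6 + 5 —bump→ 5·7^7 + 5·7^5 + 5·7^4 + 5·7^3 + 5·7^2 + 5·7 + 5 = 4215755 —(−1)→ 4215754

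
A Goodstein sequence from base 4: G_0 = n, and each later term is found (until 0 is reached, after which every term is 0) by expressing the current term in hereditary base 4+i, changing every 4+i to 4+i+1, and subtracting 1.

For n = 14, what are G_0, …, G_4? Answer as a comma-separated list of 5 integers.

G_0 = 14. HB_4(14) = 3·4 + 2. Bump = 17. G_1 = 16.
G_1 = 16. HB_5(16) = 3·5 + 1. Bump = 19. G_2 = 18.
G_2 = 18. HB_6(18) = 3·6. Bump = 21. G_3 = 20.
G_3 = 20. HB_7(20) = 2·7 + 6. Bump = 22. G_4 = 21.

14, 16, 18, 20, 21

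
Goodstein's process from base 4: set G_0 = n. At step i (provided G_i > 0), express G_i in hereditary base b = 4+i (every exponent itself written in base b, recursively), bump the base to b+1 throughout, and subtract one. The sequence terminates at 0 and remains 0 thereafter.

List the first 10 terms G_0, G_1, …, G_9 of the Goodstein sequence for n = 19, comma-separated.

base 4: 19 = 4^2 + 3; at 5: 5^2 + 3 = 28; next = 27
base 5: 27 = 5^2 + 2; at 6: 6^2 + 2 = 38; next = 37
base 6: 37 = 6^2 + 1; at 7: 7^2 + 1 = 50; next = 49
base 7: 49 = 7^2; at 8: 8^2 = 64; next = 63
base 8: 63 = 7·8 + 7; at 9: 7·9 + 7 = 70; next = 69
base 9: 69 = 7·9 + 6; at 10: 7·10 + 6 = 76; next = 75
base 10: 75 = 7·10 + 5; at 11: 7·11 + 5 = 82; next = 81
base 11: 81 = 7·11 + 4; at 12: 7·12 + 4 = 88; next = 87
base 12: 87 = 7·12 + 3; at 13: 7·13 + 3 = 94; next = 93

19, 27, 37, 49, 63, 69, 75, 81, 87, 93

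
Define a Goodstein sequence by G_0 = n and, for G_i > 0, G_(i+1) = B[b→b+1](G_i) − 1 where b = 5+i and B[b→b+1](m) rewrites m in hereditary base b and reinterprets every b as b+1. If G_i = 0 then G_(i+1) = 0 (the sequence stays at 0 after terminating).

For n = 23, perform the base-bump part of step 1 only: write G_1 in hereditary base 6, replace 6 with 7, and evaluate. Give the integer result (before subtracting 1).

30

23 —HB5→ 4·5 + 3 —bump→ 4·6 + 3 = 27 —(−1)→ 26
26 —HB6→ 4·6 + 2 —bump→ 4·7 + 2 = 30 —(−1)→ 29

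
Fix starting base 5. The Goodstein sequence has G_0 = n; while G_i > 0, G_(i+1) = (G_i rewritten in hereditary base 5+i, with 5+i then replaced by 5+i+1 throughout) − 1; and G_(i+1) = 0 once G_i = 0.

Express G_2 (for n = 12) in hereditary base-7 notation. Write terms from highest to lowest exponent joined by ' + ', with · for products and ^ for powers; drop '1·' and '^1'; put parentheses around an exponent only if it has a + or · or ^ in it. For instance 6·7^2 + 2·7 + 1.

2·7

[0] 12 ≡ 2·5 + 2 (base 5). Lift 6: 14. −1: 13.
[1] 13 ≡ 2·6 + 1 (base 6). Lift 7: 15. −1: 14.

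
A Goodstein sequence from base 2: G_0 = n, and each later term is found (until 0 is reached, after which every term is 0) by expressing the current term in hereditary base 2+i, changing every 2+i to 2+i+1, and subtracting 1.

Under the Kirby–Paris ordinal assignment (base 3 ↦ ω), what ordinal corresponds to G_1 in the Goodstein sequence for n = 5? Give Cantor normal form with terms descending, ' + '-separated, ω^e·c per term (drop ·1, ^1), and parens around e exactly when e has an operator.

ω^ω

(0) 5|_2 = 2^2 + 1 ↦ 3^3 + 1|_3 = 28 ⇒ 27
(1) 27|_3 = 3^3 ↦ 4^4|_4 = 256 ⇒ 255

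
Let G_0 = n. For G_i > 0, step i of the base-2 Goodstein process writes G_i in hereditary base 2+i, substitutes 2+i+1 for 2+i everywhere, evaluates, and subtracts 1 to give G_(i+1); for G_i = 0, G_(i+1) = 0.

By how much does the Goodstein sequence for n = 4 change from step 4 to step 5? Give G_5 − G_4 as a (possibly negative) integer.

26

base 2: 4 = 2^2; at 3: 3^3 = 27; next = 26
base 3: 26 = 2·3^2 + 2·3 + 2; at 4: 2·4^2 + 2·4 + 2 = 42; next = 41
base 4: 41 = 2·4^2 + 2·4 + 1; at 5: 2·5^2 + 2·5 + 1 = 61; next = 60
base 5: 60 = 2·5^2 + 2·5; at 6: 2·6^2 + 2·6 = 84; next = 83
base 6: 83 = 2·6^2 + 6 + 5; at 7: 2·7^2 + 7 + 5 = 110; next = 109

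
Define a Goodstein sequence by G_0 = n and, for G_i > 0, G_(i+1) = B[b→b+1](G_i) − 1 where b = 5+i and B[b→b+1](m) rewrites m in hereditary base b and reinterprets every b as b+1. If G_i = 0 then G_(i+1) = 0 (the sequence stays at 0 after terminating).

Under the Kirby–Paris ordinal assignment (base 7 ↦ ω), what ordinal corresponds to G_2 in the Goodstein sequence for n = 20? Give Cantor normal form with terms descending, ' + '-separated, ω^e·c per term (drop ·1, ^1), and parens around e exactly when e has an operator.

(0) 20|_5 = 4·5 ↦ 4·6|_6 = 24 ⇒ 23
(1) 23|_6 = 3·6 + 5 ↦ 3·7 + 5|_7 = 26 ⇒ 25
(2) 25|_7 = 3·7 + 4 ↦ 3·8 + 4|_8 = 28 ⇒ 27

ω·3 + 4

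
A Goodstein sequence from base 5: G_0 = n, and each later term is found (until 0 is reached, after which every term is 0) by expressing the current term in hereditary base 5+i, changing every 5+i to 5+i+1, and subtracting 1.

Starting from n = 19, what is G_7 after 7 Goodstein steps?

31

i=0: 19 = 3·5 + 4 (b=5); 5→6: 3·6 + 4 = 22; 22−1 = 21
i=1: 21 = 3·6 + 3 (b=6); 6→7: 3·7 + 3 = 24; 24−1 = 23
i=2: 23 = 3·7 + 2 (b=7); 7→8: 3·8 + 2 = 26; 26−1 = 25
i=3: 25 = 3·8 + 1 (b=8); 8→9: 3·9 + 1 = 28; 28−1 = 27
i=4: 27 = 3·9 (b=9); 9→10: 3·10 = 30; 30−1 = 29
i=5: 29 = 2·10 + 9 (b=10); 10→11: 2·11 + 9 = 31; 31−1 = 30
i=6: 30 = 2·11 + 8 (b=11); 11→12: 2·12 + 8 = 32; 32−1 = 31
i=7: 31 = 2·12 + 7 (b=12); 12→13: 2·13 + 7 = 33; 33−1 = 32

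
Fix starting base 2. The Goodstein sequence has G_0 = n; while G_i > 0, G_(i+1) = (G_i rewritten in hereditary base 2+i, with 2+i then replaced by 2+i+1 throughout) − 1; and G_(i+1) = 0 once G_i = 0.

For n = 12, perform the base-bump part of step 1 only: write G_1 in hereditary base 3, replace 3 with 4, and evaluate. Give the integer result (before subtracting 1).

1066

i=0: 12 = 2^(2 + 1) + 2^2 (b=2); 2→3: 3^(3 + 1) + 3^3 = 108; 108−1 = 107
i=1: 107 = 3^(3 + 1) + 2·3^2 + 2·3 + 2 (b=3); 3→4: 4^(4 + 1) + 2·4^2 + 2·4 + 2 = 1066; 1066−1 = 1065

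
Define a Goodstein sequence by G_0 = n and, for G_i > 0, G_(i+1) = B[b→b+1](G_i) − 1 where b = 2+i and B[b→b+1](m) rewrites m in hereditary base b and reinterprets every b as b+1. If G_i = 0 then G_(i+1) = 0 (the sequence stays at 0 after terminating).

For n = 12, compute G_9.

3138428376974

i=0: 12 = 2^(2 + 1) + 2^2 (b=2); 2→3: 3^(3 + 1) + 3^3 = 108; 108−1 = 107
i=1: 107 = 3^(3 + 1) + 2·3^2 + 2·3 + 2 (b=3); 3→4: 4^(4 + 1) + 2·4^2 + 2·4 + 2 = 1066; 1066−1 = 1065
i=2: 1065 = 4^(4 + 1) + 2·4^2 + 2·4 + 1 (b=4); 4→5: 5^(5 + 1) + 2·5^2 + 2·5 + 1 = 15686; 15686−1 = 15685
i=3: 15685 = 5^(5 + 1) + 2·5^2 + 2·5 (b=5); 5→6: 6^(6 + 1) + 2·6^2 + 2·6 = 280020; 280020−1 = 280019
i=4: 280019 = 6^(6 + 1) + 2·6^2 + 6 + 5 (b=6); 6→7: 7^(7 + 1) + 2·7^2 + 7 + 5 = 5764911; 5764911−1 = 5764910
i=5: 5764910 = 7^(7 + 1) + 2·7^2 + 7 + 4 (b=7); 7→8: 8^(8 + 1) + 2·8^2 + 8 + 4 = 134217868; 134217868−1 = 134217867
i=6: 134217867 = 8^(8 + 1) + 2·8^2 + 8 + 3 (b=8); 8→9: 9^(9 + 1) + 2·9^2 + 9 + 3 = 3486784575; 3486784575−1 = 3486784574
i=7: 3486784574 = 9^(9 + 1) + 2·9^2 + 9 + 2 (b=9); 9→10: 10^(10 + 1) + 2·10^2 + 10 + 2 = 100000000212; 100000000212−1 = 100000000211
i=8: 100000000211 = 10^(10 + 1) + 2·10^2 + 10 + 1 (b=10); 10→11: 11^(11 + 1) + 2·11^2 + 11 + 1 = 3138428376975; 3138428376975−1 = 3138428376974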